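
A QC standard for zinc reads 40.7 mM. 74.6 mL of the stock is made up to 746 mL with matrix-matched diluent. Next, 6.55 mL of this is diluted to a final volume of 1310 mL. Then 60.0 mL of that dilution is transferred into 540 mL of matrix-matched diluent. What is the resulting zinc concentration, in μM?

Overall dilution factor = 10 × 200 × 10 = 2.00 × 10⁴.
40.7 mM / 2.00 × 10⁴ = 2.04 × 10⁻³ mM = 2.04 μM.

2.04 μM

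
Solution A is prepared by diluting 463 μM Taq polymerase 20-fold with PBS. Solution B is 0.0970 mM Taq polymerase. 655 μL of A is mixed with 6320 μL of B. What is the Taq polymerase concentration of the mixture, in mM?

0.0901 mM

C_A = 463 μM / 20 = 23.2 μM.
C_B = 0.0970 mM = 97.0 μM.
C_mix = (C_A·V_A + C_B·V_B)/(V_A + V_B) = (23.2×655 + 97.0×6320) / 6975 = 90.1 μM = 0.0901 mM.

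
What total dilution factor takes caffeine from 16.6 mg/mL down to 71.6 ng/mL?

Factor = C₀/C_target = 16.6 mg/mL / 71.6 ng/mL = 2.32 × 10⁵.

2.32 × 10⁵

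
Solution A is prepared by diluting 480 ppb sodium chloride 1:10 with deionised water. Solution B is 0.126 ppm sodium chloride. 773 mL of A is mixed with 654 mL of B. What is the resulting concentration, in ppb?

C_A = 480 ppb / 10 = 48.0 ppb.
C_B = 0.126 ppm = 126 ppb.
C_mix = (C_A·V_A + C_B·V_B)/(V_A + V_B) = (48.0×773 + 126×654) / 1427 = 83.7 ppb.

83.7 ppb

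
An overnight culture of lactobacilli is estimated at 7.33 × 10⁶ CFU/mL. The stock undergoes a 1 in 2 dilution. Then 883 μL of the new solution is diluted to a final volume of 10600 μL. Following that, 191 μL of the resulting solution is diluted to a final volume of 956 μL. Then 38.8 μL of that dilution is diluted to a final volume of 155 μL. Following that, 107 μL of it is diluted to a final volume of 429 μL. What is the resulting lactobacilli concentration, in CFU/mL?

Overall dilution factor = 2 × 12.00 × 5.005 × 3.995 × 4.009 = 1925.
7.33 × 10⁶ CFU/mL / 1925 = 3810 CFU/mL.

3810 CFU/mL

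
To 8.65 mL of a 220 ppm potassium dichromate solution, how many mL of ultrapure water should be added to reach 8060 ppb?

227 mL

8060 ppb = 8.06 ppm.
V₂ = C₁V₁/C₂ = 220 × 8.65 / 8.06 = 236 mL.
Diluent to add = V₂ − V₁ = 236 − 8.65 = 227 mL.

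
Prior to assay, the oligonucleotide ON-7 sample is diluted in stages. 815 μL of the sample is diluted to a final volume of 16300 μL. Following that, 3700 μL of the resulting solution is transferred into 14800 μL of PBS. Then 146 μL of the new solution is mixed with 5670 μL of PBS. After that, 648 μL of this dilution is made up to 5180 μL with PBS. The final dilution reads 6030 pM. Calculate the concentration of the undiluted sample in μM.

192 μM

Overall dilution factor = 20 × 5 × 39.84 × 7.994 = 3.18 × 10⁴.
Original = 6030 pM × 3.18 × 10⁴ = 1.92 × 10⁸ pM = 192 μM.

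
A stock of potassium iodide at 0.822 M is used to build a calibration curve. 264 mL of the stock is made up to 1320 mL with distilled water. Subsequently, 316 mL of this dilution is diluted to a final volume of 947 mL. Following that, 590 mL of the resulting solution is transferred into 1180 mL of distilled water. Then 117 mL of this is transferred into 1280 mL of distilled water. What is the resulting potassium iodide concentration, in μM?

Overall dilution factor = 5 × 2.997 × 3 × 11.94 = 537.
0.822 M / 537 = 1.53 × 10⁻³ M = 1530 μM.

1530 μM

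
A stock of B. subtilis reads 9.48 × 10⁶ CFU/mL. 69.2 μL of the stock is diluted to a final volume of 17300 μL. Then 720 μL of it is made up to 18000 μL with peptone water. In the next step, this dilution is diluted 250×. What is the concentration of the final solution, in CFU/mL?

6.07 CFU/mL

Overall dilution factor = 250 × 25 × 250 = 1.56 × 10⁶.
9.48 × 10⁶ CFU/mL / 1.56 × 10⁶ = 6.07 CFU/mL.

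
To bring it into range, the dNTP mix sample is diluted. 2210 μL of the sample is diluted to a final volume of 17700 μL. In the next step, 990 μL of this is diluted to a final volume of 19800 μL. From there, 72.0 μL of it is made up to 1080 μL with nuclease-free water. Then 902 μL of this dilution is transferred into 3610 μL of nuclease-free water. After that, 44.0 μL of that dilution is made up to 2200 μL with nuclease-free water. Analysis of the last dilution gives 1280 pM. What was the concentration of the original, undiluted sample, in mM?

0.769 mM

Overall dilution factor = 8.009 × 20 × 15 × 5.002 × 50 = 6.01 × 10⁵.
Original = 1280 pM × 6.01 × 10⁵ = 7.69 × 10⁸ pM = 0.769 mM.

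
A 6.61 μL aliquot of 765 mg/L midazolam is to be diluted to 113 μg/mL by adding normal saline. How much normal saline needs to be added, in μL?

38.1 μL

113 μg/mL = 113 mg/L.
V₂ = C₁V₁/C₂ = 765 × 6.61 / 113 = 44.7 μL.
Diluent to add = V₂ − V₁ = 44.7 − 6.61 = 38.1 μL.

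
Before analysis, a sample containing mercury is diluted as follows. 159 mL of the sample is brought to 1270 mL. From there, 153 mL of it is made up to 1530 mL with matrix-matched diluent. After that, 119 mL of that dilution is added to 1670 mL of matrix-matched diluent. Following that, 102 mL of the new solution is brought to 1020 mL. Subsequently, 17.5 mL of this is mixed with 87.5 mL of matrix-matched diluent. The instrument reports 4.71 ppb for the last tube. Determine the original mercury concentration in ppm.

Overall dilution factor = 7.987 × 10 × 15.03 × 10 × 6 = 7.20 × 10⁴.
Original = 4.71 ppb × 7.20 × 10⁴ = 3.39 × 10⁵ ppb = 339 ppm.

339 ppm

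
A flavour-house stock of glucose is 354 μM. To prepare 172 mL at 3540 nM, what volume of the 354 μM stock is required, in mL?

3540 nM = 3.54 μM.
V₁ = C₂V₂/C₁ = 3.54 × 172 / 354 = 1.72 mL.

1.72 mL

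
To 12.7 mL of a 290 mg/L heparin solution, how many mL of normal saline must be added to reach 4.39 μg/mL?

826 mL

4.39 μg/mL = 4.39 mg/L.
V₂ = C₁V₁/C₂ = 290 × 12.7 / 4.39 = 839 mL.
Diluent to add = V₂ − V₁ = 839 − 12.7 = 826 mL.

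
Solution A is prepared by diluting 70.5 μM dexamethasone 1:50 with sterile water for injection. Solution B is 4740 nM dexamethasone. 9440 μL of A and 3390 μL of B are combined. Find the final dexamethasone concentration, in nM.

2290 nM

C_A = 70.5 μM / 50 = 1.41 μM.
C_B = 4740 nM = 4.74 μM.
C_mix = (C_A·V_A + C_B·V_B)/(V_A + V_B) = (1.41×9440 + 4.74×3390) / 12830 = 2.29 μM = 2290 nM.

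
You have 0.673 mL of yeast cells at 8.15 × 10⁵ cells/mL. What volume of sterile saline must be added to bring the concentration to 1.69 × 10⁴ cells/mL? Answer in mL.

V₂ = C₁V₁/C₂ = 8.15 × 10⁵ × 0.673 / 1.69 × 10⁴ = 32.5 mL.
Diluent to add = V₂ − V₁ = 32.5 − 0.673 = 31.8 mL.

31.8 mL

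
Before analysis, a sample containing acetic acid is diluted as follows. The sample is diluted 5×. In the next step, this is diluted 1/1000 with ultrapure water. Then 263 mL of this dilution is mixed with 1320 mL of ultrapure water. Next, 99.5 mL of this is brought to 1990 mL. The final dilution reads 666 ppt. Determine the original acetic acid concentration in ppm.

Overall dilution factor = 5 × 1000 × 6.019 × 20 = 6.02 × 10⁵.
Original = 666 ppt × 6.02 × 10⁵ = 4.01 × 10⁸ ppt = 401 ppm.

401 ppm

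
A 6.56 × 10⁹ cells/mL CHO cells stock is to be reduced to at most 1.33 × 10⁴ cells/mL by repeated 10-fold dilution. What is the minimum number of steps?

6

Need 10ⁿ ≥ 4.93 × 10⁵, so n ≥ log(4.93 × 10⁵)/log(10) = 5.69.
Minimum whole steps: n = 6.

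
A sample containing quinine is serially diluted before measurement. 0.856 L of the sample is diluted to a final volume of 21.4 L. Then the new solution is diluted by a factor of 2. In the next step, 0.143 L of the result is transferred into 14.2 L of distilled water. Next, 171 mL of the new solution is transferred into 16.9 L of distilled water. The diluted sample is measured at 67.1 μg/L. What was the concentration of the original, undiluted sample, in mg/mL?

33.6 mg/mL

Overall dilution factor = 25 × 2 × 100.3 × 99.83 = 5.01 × 10⁵.
Original = 67.1 μg/L × 5.01 × 10⁵ = 3.36 × 10⁷ μg/L = 33.6 mg/mL.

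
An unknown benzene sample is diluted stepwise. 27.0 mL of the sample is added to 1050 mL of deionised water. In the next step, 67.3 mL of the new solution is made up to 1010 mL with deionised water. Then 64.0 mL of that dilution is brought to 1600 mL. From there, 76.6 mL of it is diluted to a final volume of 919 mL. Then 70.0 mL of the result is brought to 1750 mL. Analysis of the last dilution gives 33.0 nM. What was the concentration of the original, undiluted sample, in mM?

148 mM

Overall dilution factor = 39.89 × 15.01 × 25 × 12.00 × 25 = 4.49 × 10⁶.
Original = 33.0 nM × 4.49 × 10⁶ = 1.48 × 10⁸ nM = 148 mM.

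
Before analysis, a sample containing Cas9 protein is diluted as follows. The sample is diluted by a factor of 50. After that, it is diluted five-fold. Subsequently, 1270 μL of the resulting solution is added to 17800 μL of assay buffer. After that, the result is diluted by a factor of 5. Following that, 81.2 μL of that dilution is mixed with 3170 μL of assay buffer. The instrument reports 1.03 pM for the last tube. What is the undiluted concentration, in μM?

0.774 μM

Overall dilution factor = 50 × 5 × 15.02 × 5 × 40.04 = 7.52 × 10⁵.
Original = 1.03 pM × 7.52 × 10⁵ = 7.74 × 10⁵ pM = 0.774 μM.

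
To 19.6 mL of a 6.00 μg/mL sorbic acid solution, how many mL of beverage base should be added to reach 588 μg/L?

588 μg/L = 0.588 μg/mL.
V₂ = C₁V₁/C₂ = 6.00 × 19.6 / 0.588 = 200 mL.
Diluent to add = V₂ − V₁ = 200 − 19.6 = 180 mL.

180 mL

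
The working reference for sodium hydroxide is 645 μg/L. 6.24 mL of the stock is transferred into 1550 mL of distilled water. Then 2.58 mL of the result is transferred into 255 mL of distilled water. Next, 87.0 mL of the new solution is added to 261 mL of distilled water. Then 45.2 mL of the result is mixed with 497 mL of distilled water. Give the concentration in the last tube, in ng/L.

Overall dilution factor = 249.4 × 99.84 × 4 × 12.00 = 1.19 × 10⁶.
645 μg/L / 1.19 × 10⁶ = 5.40 × 10⁻⁴ μg/L = 0.540 ng/L.

0.540 ng/L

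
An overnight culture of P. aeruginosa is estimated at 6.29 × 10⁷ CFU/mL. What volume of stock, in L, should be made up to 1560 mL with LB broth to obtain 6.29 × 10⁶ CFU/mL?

0.156 L

V₁ = C₂V₂/C₁ = 6.29 × 10⁶ × 1560 / 6.29 × 10⁷ = 156 mL = 0.156 L.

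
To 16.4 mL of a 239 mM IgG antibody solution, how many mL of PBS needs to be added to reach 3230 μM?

1200 mL

3230 μM = 3.23 mM.
V₂ = C₁V₁/C₂ = 239 × 16.4 / 3.23 = 1213 mL.
Diluent to add = V₂ − V₁ = 1213 − 16.4 = 1200 mL.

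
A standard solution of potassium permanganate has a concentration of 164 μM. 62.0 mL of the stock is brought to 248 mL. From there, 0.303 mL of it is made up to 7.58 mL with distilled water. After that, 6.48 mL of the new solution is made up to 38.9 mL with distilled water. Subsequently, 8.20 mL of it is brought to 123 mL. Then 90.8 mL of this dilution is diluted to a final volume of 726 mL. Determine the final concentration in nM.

2.28 nM

Overall dilution factor = 4 × 25.02 × 6.003 × 15 × 7.996 = 7.20 × 10⁴.
164 μM / 7.20 × 10⁴ = 2.28 × 10⁻³ μM = 2.28 nM.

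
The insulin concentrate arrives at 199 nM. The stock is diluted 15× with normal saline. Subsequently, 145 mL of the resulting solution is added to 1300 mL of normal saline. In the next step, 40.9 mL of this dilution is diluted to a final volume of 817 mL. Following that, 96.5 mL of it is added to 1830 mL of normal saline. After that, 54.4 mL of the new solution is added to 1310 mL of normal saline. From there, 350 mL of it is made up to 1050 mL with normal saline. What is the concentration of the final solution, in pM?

0.0444 pM

Overall dilution factor = 15 × 9.966 × 19.98 × 19.96 × 25.08 × 3 = 4.49 × 10⁶.
199 nM / 4.49 × 10⁶ = 4.44 × 10⁻⁵ nM = 0.0444 pM.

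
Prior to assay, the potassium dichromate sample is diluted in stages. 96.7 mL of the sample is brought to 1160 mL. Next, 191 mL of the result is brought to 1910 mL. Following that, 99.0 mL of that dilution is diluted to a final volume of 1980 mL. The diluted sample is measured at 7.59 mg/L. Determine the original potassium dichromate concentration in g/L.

Overall dilution factor = 12.00 × 10 × 20 = 2399.
Original = 7.59 mg/L × 2399 = 1.82 × 10⁴ mg/L = 18.2 g/L.

18.2 g/L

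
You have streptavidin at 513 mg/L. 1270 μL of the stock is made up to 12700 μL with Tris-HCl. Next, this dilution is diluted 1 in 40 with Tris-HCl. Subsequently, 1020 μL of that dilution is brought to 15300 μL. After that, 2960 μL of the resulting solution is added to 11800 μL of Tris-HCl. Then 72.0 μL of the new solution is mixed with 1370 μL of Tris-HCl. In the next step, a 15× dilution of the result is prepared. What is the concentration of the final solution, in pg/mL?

Overall dilution factor = 10 × 40 × 15 × 4.986 × 20.03 × 15 = 8.99 × 10⁶.
513 mg/L / 8.99 × 10⁶ = 5.71 × 10⁻⁵ mg/L = 57.1 pg/mL.

57.1 pg/mL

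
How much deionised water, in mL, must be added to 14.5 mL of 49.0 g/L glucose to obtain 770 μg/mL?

908 mL

770 μg/mL = 0.770 g/L.
V₂ = C₁V₁/C₂ = 49.0 × 14.5 / 0.770 = 923 mL.
Diluent to add = V₂ − V₁ = 923 − 14.5 = 908 mL.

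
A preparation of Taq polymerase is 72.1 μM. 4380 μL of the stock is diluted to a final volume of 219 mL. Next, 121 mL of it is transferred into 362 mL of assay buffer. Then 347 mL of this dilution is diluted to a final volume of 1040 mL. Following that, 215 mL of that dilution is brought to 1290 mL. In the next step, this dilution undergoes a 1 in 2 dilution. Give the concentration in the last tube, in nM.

Overall dilution factor = 50 × 3.992 × 2.997 × 6 × 2 = 7178.
72.1 μM / 7178 = 0.0100 μM = 10.0 nM.

10.0 nM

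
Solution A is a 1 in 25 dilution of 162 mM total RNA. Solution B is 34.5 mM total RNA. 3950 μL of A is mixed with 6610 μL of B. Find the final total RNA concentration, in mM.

24.0 mM

C_A = 162 mM / 25 = 6.48 mM.
C_mix = (C_A·V_A + C_B·V_B)/(V_A + V_B) = (6.48×3950 + 34.5×6610) / 10560 = 24.0 mM.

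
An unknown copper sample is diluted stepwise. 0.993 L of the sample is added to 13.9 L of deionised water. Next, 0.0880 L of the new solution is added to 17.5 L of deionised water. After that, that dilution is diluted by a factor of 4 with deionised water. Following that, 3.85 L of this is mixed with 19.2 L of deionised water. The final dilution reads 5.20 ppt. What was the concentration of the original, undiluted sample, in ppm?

Overall dilution factor = 15.00 × 199.9 × 4 × 5.987 = 7.18 × 10⁴.
Original = 5.20 ppt × 7.18 × 10⁴ = 3.73 × 10⁵ ppt = 0.373 ppm.

0.373 ppm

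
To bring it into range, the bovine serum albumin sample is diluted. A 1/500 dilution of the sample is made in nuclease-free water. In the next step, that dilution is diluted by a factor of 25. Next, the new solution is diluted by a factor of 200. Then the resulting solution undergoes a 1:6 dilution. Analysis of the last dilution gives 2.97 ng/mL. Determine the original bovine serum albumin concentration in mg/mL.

Overall dilution factor = 500 × 25 × 200 × 6 = 1.50 × 10⁷.
Original = 2.97 ng/mL × 1.50 × 10⁷ = 4.46 × 10⁷ ng/mL = 44.5 mg/mL.

44.5 mg/mL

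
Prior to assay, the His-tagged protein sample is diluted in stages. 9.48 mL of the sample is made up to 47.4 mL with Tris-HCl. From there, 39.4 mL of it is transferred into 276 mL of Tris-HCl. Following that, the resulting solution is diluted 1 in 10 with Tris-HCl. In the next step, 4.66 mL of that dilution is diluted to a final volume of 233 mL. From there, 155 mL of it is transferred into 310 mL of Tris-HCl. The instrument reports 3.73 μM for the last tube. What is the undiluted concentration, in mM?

Overall dilution factor = 5 × 8.005 × 10 × 50 × 3 = 6.00 × 10⁴.
Original = 3.73 μM × 6.00 × 10⁴ = 2.24 × 10⁵ μM = 224 mM.

224 mM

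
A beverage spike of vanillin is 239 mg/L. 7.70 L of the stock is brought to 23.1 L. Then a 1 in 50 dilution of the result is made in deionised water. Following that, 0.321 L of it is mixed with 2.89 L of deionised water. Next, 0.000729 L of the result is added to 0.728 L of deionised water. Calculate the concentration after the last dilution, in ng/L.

159 ng/L

Overall dilution factor = 3 × 50 × 10.00 × 999.6 = 1.50 × 10⁶.
239 mg/L / 1.50 × 10⁶ = 1.59 × 10⁻⁴ mg/L = 159 ng/L.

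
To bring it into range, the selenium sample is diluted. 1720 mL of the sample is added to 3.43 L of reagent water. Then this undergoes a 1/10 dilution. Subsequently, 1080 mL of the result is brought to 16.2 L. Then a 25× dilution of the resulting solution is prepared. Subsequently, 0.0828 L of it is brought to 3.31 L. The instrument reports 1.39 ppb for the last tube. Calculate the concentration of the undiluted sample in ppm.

Overall dilution factor = 2.994 × 10 × 15 × 25 × 39.98 = 4.49 × 10⁵.
Original = 1.39 ppb × 4.49 × 10⁵ = 6.24 × 10⁵ ppb = 624 ppm.

624 ppm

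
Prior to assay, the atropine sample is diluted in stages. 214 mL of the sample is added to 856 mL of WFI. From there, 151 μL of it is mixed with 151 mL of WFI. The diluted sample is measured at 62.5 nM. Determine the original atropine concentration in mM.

Overall dilution factor = 5 × 1001 = 5005.
Original = 62.5 nM × 5005 = 3.13 × 10⁵ nM = 0.313 mM.

0.313 mM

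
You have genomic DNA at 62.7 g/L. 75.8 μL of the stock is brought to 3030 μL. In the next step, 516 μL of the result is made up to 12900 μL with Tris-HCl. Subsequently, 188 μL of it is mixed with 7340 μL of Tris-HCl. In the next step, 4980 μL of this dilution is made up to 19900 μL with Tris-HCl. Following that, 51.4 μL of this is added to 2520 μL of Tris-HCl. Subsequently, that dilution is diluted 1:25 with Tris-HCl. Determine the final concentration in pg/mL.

314 pg/mL

Overall dilution factor = 39.97 × 25 × 40.04 × 3.996 × 50.03 × 25 = 2.00 × 10⁸.
62.7 g/L / 2.00 × 10⁸ = 3.14 × 10⁻⁷ g/L = 314 pg/mL.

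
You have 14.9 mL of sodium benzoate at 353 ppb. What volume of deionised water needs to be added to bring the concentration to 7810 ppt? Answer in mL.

659 mL

7810 ppt = 7.81 ppb.
V₂ = C₁V₁/C₂ = 353 × 14.9 / 7.81 = 673 mL.
Diluent to add = V₂ − V₁ = 673 − 14.9 = 659 mL.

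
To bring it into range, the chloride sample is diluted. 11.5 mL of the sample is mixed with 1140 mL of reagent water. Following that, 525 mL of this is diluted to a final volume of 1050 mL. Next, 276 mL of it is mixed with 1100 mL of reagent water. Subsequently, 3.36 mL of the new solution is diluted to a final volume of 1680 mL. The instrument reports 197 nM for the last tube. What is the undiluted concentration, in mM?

Overall dilution factor = 100.1 × 2 × 4.986 × 500 = 4.99 × 10⁵.
Original = 197 nM × 4.99 × 10⁵ = 9.83 × 10⁷ nM = 98.3 mM.

98.3 mM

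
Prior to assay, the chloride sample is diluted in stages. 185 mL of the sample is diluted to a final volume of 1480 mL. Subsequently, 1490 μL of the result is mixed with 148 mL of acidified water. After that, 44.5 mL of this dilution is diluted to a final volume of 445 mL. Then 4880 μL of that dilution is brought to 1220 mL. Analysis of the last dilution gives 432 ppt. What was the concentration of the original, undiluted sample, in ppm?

Overall dilution factor = 8 × 100.3 × 10 × 250 = 2.01 × 10⁶.
Original = 432 ppt × 2.01 × 10⁶ = 8.67 × 10⁸ ppt = 867 ppm.

867 ppm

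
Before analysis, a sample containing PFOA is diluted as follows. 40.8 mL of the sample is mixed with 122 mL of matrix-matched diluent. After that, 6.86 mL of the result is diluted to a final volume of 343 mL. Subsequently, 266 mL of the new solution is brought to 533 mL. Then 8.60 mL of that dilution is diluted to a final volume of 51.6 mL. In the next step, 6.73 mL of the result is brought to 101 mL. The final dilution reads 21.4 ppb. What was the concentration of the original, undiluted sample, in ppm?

Overall dilution factor = 3.990 × 50 × 2.004 × 6 × 15.01 = 3.60 × 10⁴.
Original = 21.4 ppb × 3.60 × 10⁴ = 7.70 × 10⁵ ppb = 770 ppm.

770 ppm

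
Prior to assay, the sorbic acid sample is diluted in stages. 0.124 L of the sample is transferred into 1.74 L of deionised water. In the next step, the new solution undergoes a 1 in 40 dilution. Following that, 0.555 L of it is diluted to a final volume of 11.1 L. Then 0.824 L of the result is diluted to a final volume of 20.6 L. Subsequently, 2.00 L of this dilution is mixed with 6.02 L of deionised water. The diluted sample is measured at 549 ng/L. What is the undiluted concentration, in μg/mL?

Overall dilution factor = 15.03 × 40 × 20 × 25 × 4.010 = 1.21 × 10⁶.
Original = 549 ng/L × 1.21 × 10⁶ = 6.62 × 10⁸ ng/L = 662 μg/mL.

662 μg/mL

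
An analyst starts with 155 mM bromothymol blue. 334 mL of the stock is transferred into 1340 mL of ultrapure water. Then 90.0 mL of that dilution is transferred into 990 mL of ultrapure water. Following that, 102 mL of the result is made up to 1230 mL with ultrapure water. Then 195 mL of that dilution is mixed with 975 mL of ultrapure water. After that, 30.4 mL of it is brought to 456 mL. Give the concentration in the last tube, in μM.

Overall dilution factor = 5.012 × 12 × 12.06 × 6 × 15 = 6.53 × 10⁴.
155 mM / 6.53 × 10⁴ = 2.37 × 10⁻³ mM = 2.37 μM.

2.37 μM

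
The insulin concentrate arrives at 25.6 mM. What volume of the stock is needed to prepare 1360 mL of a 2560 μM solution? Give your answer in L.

0.136 L

2560 μM = 2.56 mM.
V₁ = C₂V₂/C₁ = 2.56 × 1360 / 25.6 = 136 mL = 0.136 L.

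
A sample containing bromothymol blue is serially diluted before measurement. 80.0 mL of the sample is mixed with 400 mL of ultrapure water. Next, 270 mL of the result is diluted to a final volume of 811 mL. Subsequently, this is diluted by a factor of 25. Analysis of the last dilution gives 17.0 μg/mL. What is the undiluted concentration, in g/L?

7.66 g/L

Overall dilution factor = 6 × 3.004 × 25 = 451.
Original = 17.0 μg/mL × 451 = 7659 μg/mL = 7.66 g/L.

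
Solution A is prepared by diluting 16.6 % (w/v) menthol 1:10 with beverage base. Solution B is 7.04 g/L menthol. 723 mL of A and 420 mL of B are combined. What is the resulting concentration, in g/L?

13.1 g/L

C_A = 16.6 % (w/v) / 10 = 1.66 % (w/v).
C_B = 7.04 g/L = 0.704 % (w/v).
C_mix = (C_A·V_A + C_B·V_B)/(V_A + V_B) = (1.66×723 + 0.704×420) / 1143 = 1.31 % (w/v) = 13.1 g/L.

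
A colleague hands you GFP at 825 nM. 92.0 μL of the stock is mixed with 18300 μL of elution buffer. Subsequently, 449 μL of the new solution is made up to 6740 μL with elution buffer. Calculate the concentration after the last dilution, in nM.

Overall dilution factor = 199.9 × 15.01 = 3001.
825 nM / 3001 = 0.275 nM.

0.275 nM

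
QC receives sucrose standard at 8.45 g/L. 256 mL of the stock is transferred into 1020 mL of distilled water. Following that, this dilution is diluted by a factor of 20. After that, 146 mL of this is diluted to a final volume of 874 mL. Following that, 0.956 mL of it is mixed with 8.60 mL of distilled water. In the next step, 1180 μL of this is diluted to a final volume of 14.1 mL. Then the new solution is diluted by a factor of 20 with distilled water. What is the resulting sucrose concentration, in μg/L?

5.93 μg/L

Overall dilution factor = 4.984 × 20 × 5.986 × 9.996 × 11.95 × 20 = 1.43 × 10⁶.
8.45 g/L / 1.43 × 10⁶ = 5.93 × 10⁻⁶ g/L = 5.93 μg/L.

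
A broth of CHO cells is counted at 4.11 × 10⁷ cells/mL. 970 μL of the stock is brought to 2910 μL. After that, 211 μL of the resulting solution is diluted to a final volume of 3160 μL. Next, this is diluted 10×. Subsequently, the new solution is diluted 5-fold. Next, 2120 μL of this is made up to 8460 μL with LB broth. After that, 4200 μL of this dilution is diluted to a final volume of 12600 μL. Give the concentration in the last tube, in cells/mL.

Overall dilution factor = 3 × 14.98 × 10 × 5 × 3.991 × 3 = 2.69 × 10⁴.
4.11 × 10⁷ cells/mL / 2.69 × 10⁴ = 1530 cells/mL.

1530 cells/mL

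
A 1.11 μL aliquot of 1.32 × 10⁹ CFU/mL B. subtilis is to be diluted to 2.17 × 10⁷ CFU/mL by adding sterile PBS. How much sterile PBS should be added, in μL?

66.4 μL

V₂ = C₁V₁/C₂ = 1.32 × 10⁹ × 1.11 / 2.17 × 10⁷ = 67.5 μL.
Diluent to add = V₂ − V₁ = 67.5 − 1.11 = 66.4 μL.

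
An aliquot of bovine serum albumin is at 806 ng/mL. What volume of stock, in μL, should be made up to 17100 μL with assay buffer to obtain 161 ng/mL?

V₁ = C₂V₂/C₁ = 161 × 17100 / 806 = 3416 μL.

3420 μL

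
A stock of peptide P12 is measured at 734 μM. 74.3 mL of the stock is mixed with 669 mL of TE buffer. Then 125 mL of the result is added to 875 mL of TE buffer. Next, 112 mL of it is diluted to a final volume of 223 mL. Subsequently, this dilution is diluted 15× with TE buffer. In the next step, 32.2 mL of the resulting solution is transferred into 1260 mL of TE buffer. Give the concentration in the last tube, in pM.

7650 pM

Overall dilution factor = 10.00 × 8 × 1.991 × 15 × 40.13 = 9.59 × 10⁴.
734 μM / 9.59 × 10⁴ = 7.65 × 10⁻³ μM = 7650 pM.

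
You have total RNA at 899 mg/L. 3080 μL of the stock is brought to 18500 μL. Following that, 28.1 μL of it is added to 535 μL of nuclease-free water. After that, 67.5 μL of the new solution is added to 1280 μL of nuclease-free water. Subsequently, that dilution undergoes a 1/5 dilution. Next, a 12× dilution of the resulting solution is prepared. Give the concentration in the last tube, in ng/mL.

6.24 ng/mL

Overall dilution factor = 6.006 × 20.04 × 19.96 × 5 × 12 = 1.44 × 10⁵.
899 mg/L / 1.44 × 10⁵ = 6.24 × 10⁻³ mg/L = 6.24 ng/mL.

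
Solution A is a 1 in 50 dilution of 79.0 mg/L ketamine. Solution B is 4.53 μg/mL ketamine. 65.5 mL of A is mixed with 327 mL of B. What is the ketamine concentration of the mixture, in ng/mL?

C_A = 79.0 mg/L / 50 = 1.58 mg/L.
C_B = 4.53 μg/mL = 4.53 mg/L.
C_mix = (C_A·V_A + C_B·V_B)/(V_A + V_B) = (1.58×65.5 + 4.53×327) / 392.5 = 4.04 mg/L = 4040 ng/mL.

4040 ng/mL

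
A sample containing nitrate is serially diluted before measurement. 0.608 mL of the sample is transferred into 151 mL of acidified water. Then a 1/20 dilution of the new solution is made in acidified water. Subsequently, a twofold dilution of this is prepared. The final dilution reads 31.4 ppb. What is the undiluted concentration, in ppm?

Overall dilution factor = 249.4 × 20 × 2 = 9974.
Original = 31.4 ppb × 9974 = 3.13 × 10⁵ ppb = 313 ppm.

313 ppm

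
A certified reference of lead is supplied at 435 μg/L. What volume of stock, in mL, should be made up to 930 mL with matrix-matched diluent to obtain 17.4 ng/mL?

17.4 ng/mL = 17.4 μg/L.
V₁ = C₂V₂/C₁ = 17.4 × 930 / 435 = 37.2 mL.

37.2 mL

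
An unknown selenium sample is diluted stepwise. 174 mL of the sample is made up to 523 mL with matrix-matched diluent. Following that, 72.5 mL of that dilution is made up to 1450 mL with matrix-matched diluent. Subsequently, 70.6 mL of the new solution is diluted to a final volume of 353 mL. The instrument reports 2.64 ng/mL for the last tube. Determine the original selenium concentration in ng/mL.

Overall dilution factor = 3.006 × 20 × 5 = 301.
Original = 2.64 ng/mL × 301 = 794 ng/mL.

794 ng/mL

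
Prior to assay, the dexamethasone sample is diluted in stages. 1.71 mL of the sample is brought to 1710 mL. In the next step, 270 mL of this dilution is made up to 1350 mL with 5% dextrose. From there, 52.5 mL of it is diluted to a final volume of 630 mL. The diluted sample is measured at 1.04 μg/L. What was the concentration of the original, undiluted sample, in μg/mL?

62.4 μg/mL

Overall dilution factor = 1000 × 5 × 12 = 6.00 × 10⁴.
Original = 1.04 μg/L × 6.00 × 10⁴ = 6.24 × 10⁴ μg/L = 62.4 μg/mL.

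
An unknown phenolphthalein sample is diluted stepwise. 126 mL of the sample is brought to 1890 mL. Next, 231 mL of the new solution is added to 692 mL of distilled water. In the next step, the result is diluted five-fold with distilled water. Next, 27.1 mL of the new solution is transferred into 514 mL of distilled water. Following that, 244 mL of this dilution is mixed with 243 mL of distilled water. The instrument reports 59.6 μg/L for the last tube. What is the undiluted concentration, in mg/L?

Overall dilution factor = 15 × 3.996 × 5 × 19.97 × 1.996 = 1.19 × 10⁴.
Original = 59.6 μg/L × 1.19 × 10⁴ = 7.12 × 10⁵ μg/L = 712 mg/L.

712 mg/L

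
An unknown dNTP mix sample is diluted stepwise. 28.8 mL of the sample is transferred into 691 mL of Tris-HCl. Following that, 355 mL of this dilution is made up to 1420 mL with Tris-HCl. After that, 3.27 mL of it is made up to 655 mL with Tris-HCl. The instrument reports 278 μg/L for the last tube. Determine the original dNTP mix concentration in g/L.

5.57 g/L

Overall dilution factor = 24.99 × 4 × 200.3 = 2.00 × 10⁴.
Original = 278 μg/L × 2.00 × 10⁴ = 5.57 × 10⁶ μg/L = 5.57 g/L.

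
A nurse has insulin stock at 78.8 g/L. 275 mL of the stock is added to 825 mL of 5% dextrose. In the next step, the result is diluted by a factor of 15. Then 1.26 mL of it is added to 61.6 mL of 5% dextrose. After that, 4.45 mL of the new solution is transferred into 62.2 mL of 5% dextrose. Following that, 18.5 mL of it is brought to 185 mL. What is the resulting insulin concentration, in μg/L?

176 μg/L

Overall dilution factor = 4 × 15 × 49.89 × 14.98 × 10 = 4.48 × 10⁵.
78.8 g/L / 4.48 × 10⁵ = 1.76 × 10⁻⁴ g/L = 176 μg/L.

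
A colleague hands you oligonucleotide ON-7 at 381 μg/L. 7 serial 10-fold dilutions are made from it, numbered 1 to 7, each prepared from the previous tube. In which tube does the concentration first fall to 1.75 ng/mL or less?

tube 3

Tube n has concentration 381 μg/L / 10ⁿ.
Need 10ⁿ ≥ 381 μg/L / 1.75 ng/mL = 218, so n ≥ 2.34.
First such tube: n = 3.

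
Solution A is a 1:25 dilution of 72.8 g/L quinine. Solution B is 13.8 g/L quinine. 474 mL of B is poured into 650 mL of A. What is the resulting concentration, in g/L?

C_A = 72.8 g/L / 25 = 2.91 g/L.
C_mix = (C_A·V_A + C_B·V_B)/(V_A + V_B) = (2.91×650 + 13.8×474) / 1124 = 7.50 g/L.

7.50 g/L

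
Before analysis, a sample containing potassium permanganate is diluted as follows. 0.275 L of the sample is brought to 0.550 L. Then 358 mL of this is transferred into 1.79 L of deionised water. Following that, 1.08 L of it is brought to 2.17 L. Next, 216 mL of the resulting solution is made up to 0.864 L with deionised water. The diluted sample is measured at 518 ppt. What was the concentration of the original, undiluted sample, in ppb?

Overall dilution factor = 2 × 6 × 2.009 × 4 = 96.4.
Original = 518 ppt × 96.4 = 5.00 × 10⁴ ppt = 50.0 ppb.

50.0 ppb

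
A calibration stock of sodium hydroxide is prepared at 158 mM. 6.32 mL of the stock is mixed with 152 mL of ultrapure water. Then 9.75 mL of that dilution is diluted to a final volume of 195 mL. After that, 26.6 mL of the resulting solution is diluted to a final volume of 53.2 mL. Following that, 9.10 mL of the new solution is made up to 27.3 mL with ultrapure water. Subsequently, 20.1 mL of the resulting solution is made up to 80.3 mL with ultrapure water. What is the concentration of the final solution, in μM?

Overall dilution factor = 25.05 × 20 × 2 × 3 × 3.995 = 1.20 × 10⁴.
158 mM / 1.20 × 10⁴ = 0.0132 mM = 13.2 μM.

13.2 μM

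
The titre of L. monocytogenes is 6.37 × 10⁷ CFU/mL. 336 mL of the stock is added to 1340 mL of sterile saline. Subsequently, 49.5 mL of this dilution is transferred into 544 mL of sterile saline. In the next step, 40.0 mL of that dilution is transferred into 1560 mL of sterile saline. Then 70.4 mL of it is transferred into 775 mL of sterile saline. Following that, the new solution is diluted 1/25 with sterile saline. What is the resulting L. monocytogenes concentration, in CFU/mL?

88.7 CFU/mL

Overall dilution factor = 4.988 × 11.99 × 40 × 12.01 × 25 = 7.18 × 10⁵.
6.37 × 10⁷ CFU/mL / 7.18 × 10⁵ = 88.7 CFU/mL.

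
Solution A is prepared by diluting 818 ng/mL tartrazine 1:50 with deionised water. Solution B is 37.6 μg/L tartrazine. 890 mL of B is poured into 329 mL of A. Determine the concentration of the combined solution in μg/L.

31.9 μg/L

C_A = 818 ng/mL / 50 = 16.4 ng/mL.
C_B = 37.6 μg/L = 37.6 ng/mL.
C_mix = (C_A·V_A + C_B·V_B)/(V_A + V_B) = (16.4×329 + 37.6×890) / 1219 = 31.9 ng/mL = 31.9 μg/L.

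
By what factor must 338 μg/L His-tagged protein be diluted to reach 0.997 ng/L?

Factor = C₀/C_target = 338 μg/L / 0.997 ng/L = 3.39 × 10⁵.

3.39 × 10⁵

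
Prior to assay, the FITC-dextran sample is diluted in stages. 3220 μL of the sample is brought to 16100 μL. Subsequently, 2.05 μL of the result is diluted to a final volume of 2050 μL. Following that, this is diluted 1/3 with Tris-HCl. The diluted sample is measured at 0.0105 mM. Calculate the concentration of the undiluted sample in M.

Overall dilution factor = 5 × 1000 × 3 = 1.50 × 10⁴.
Original = 0.0105 mM × 1.50 × 10⁴ = 158 mM = 0.158 M.

0.158 M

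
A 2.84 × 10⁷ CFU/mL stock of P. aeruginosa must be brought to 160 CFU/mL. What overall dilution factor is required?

Factor = C₀/C_target = 2.84 × 10⁷ CFU/mL / 160 CFU/mL = 1.78 × 10⁵.

1.78 × 10⁵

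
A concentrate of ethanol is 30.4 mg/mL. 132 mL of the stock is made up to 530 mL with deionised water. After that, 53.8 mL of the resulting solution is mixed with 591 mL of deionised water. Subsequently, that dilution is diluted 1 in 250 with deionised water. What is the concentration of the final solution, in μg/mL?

Overall dilution factor = 4.015 × 11.99 × 250 = 1.20 × 10⁴.
30.4 mg/mL / 1.20 × 10⁴ = 2.53 × 10⁻³ mg/mL = 2.53 μg/mL.

2.53 μg/mL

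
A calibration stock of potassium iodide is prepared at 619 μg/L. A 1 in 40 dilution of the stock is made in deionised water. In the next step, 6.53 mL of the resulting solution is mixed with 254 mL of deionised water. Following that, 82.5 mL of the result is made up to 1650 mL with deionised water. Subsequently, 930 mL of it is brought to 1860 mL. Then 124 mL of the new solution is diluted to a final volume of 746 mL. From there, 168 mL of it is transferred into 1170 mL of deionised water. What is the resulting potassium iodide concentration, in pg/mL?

Overall dilution factor = 40 × 39.90 × 20 × 2 × 6.016 × 7.964 = 3.06 × 10⁶.
619 μg/L / 3.06 × 10⁶ = 2.02 × 10⁻⁴ μg/L = 0.202 pg/mL.

0.202 pg/mL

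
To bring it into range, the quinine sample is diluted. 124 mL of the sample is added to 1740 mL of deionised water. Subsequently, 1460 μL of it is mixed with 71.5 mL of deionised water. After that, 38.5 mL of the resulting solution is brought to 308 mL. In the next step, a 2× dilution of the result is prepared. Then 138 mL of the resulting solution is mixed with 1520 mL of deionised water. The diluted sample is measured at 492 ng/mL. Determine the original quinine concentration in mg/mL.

Overall dilution factor = 15.03 × 49.97 × 8 × 2 × 12.01 = 1.44 × 10⁵.
Original = 492 ng/mL × 1.44 × 10⁵ = 7.10 × 10⁷ ng/mL = 71.0 mg/mL.

71.0 mg/mL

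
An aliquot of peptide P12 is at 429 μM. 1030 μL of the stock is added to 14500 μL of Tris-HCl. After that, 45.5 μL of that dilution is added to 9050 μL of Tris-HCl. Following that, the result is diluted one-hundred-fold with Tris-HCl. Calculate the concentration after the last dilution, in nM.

Overall dilution factor = 15.08 × 199.9 × 100 = 3.01 × 10⁵.
429 μM / 3.01 × 10⁵ = 1.42 × 10⁻³ μM = 1.42 nM.

1.42 nM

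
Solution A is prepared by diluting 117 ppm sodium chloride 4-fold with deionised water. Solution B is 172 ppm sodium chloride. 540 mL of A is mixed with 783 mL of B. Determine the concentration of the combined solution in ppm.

C_A = 117 ppm / 4 = 29.2 ppm.
C_mix = (C_A·V_A + C_B·V_B)/(V_A + V_B) = (29.2×540 + 172×783) / 1323 = 114 ppm.

114 ppm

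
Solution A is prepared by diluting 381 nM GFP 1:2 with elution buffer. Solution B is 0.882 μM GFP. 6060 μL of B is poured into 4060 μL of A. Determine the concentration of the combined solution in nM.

605 nM

C_A = 381 nM / 2 = 190 nM.
C_B = 0.882 μM = 882 nM.
C_mix = (C_A·V_A + C_B·V_B)/(V_A + V_B) = (190×4060 + 882×6060) / 10120 = 605 nM.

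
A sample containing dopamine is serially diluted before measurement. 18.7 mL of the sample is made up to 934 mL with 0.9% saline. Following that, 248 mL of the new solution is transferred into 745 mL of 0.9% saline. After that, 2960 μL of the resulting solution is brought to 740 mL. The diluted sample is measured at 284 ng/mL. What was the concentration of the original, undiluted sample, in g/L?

14.2 g/L

Overall dilution factor = 49.95 × 4.004 × 250 = 5.00 × 10⁴.
Original = 284 ng/mL × 5.00 × 10⁴ = 1.42 × 10⁷ ng/mL = 14.2 g/L.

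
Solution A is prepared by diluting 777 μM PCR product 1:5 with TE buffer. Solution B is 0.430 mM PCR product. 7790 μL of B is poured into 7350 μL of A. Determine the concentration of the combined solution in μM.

C_A = 777 μM / 5 = 155 μM.
C_B = 0.430 mM = 430 μM.
C_mix = (C_A·V_A + C_B·V_B)/(V_A + V_B) = (155×7350 + 430×7790) / 15140 = 297 μM.

297 μM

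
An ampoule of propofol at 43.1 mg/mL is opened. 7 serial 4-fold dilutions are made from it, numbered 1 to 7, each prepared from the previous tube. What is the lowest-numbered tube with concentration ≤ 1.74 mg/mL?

tube 3

Tube n has concentration 43.1 mg/mL / 4ⁿ.
Need 4ⁿ ≥ 43.1 mg/mL / 1.74 mg/mL = 24.8, so n ≥ 2.32.
First such tube: n = 3.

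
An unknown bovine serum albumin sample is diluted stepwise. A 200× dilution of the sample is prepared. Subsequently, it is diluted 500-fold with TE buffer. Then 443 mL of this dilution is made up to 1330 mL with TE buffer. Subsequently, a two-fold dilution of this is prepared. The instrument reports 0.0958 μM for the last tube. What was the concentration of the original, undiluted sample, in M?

Overall dilution factor = 200 × 500 × 3.002 × 2 = 6.00 × 10⁵.
Original = 0.0958 μM × 6.00 × 10⁵ = 5.75 × 10⁴ μM = 0.0575 M.

0.0575 M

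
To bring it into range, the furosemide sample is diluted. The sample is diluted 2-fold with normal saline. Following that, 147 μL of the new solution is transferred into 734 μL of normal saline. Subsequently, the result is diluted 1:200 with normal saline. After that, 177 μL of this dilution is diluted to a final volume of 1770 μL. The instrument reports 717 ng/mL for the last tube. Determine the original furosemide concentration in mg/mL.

17.2 mg/mL

Overall dilution factor = 2 × 5.993 × 200 × 10 = 2.40 × 10⁴.
Original = 717 ng/mL × 2.40 × 10⁴ = 1.72 × 10⁷ ng/mL = 17.2 mg/mL.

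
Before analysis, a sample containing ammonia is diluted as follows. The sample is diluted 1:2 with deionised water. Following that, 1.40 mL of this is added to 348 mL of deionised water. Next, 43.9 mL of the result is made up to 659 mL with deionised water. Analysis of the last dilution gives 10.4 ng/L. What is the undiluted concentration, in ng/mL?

Overall dilution factor = 2 × 249.6 × 15.01 = 7493.
Original = 10.4 ng/L × 7493 = 7.79 × 10⁴ ng/L = 77.9 ng/mL.

77.9 ng/mL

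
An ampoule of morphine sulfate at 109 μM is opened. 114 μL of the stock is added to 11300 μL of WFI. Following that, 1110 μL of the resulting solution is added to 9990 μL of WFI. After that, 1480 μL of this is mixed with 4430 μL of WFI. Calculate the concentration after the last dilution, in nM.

Overall dilution factor = 100.1 × 10 × 3.993 = 3998.
109 μM / 3998 = 0.0273 μM = 27.3 nM.

27.3 nM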